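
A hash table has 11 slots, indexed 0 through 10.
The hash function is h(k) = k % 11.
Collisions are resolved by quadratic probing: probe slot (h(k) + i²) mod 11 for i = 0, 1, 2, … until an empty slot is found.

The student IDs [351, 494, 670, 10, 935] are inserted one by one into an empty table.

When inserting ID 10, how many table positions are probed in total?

351: h=10 -> slot 10
494: h=10, probe 10,0 -> slot 0
670: h=10, probe 10,0,3 -> slot 3
10: h=10, probe 10,0,3,8 -> slot 8
935: h=0, probe 0,1 -> slot 1
Table: [494, 935, ., 670, ., ., ., ., 10, ., 351]

4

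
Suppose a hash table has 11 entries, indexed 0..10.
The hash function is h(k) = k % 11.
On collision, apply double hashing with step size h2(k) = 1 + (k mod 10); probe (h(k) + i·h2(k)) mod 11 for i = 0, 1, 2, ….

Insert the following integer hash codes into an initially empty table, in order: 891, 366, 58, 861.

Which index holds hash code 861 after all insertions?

891 hashes to 0; slot 0 is free → place at 0.
366 hashes to 3; slot 3 is free → place at 3.
58 hashes to 3, h2=9; 3 taken → place at 1.
861 hashes to 3, h2=2; 3 taken → place at 5.
Table: [891, 58, _, 366, _, 861, _, _, _, _, _]

5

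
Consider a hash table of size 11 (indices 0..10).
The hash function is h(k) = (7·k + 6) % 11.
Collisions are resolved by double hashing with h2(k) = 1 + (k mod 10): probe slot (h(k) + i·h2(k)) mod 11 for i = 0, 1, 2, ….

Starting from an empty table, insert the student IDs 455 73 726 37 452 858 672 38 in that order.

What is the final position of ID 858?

4

Insert 455: h=1, slot 1 empty → index 1.
Insert 73: h=0, slot 0 empty → index 0.
Insert 726: h=6, slot 6 empty → index 6.
Insert 37: h=1, h2=8, slot 1 occupied → index 9.
Insert 452: h=2, slot 2 empty → index 2.
Insert 858: h=6, h2=9, slot 6 occupied → index 4.
Insert 672: h=2, h2=3, slot 2 occupied → index 5.
Insert 38: h=8, slot 8 empty → index 8.
Table: [73, 455, 452, -, 858, 672, 726, -, 38, 37, -]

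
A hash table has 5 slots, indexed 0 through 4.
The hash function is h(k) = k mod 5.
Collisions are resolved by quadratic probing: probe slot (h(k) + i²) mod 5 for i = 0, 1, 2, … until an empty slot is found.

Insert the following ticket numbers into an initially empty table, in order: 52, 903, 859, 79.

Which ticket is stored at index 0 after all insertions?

Insert 52: h=2, slot 2 empty -> index 2.
Insert 903: h=3, slot 3 empty -> index 3.
Insert 859: h=4, slot 4 empty -> index 4.
Insert 79: h=4, slot 4 occupied -> index 0.
Table: [79, _, 52, 903, 859]

79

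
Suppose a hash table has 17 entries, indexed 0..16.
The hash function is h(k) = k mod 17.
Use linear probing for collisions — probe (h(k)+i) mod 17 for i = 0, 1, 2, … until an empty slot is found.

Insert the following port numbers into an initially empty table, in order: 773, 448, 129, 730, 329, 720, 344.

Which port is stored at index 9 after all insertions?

720

773 hashes to 8; slot 8 is free => place at 8.
448 hashes to 6; slot 6 is free => place at 6.
129 hashes to 10; slot 10 is free => place at 10.
730 hashes to 16; slot 16 is free => place at 16.
329 hashes to 6; 6 taken => place at 7.
720 hashes to 6; 6,7,8 taken => place at 9.
344 hashes to 4; slot 4 is free => place at 4.
Table: [∅, ∅, ∅, ∅, 344, ∅, 448, 329, 773, 720, 129, ∅, ∅, ∅, ∅, ∅, 730]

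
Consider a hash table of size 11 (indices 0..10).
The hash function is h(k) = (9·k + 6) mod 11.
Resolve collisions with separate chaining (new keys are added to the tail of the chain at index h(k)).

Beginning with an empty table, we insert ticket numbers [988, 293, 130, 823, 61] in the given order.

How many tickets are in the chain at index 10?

3

Insert 988: h=10, bucket 10 empty -> new chain.
Insert 293: h=3, bucket 3 empty -> new chain.
Insert 130: h=10, bucket 10 nonempty -> append to chain.
Insert 823: h=10, bucket 10 nonempty -> append to chain.
Insert 61: h=5, bucket 5 empty -> new chain.
Final buckets:
0: -
1: -
2: -
3: 293
4: -
5: 61
6: -
7: -
8: -
9: -
10: 988 -> 130 -> 823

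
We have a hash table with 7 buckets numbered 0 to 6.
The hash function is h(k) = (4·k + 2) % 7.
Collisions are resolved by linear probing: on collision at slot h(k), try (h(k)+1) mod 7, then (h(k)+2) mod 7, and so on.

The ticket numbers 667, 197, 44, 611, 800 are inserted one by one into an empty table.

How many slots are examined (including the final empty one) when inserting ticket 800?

Insert 667: h=3, slot 3 empty -> index 3.
Insert 197: h=6, slot 6 empty -> index 6.
Insert 44: h=3, slot 3 occupied -> index 4.
Insert 611: h=3, slots 3,4 occupied -> index 5.
Insert 800: h=3, slots 3,4,5,6 occupied -> index 0.
Table: [800, —, —, 667, 44, 611, 197]

5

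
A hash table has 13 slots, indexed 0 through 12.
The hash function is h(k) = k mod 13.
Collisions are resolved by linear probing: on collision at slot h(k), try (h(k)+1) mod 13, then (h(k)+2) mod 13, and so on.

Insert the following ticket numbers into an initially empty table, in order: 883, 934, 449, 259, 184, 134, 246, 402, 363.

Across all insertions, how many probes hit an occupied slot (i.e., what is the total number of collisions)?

13

883 hashes to 12; slot 12 is free => place at 12.
934 hashes to 11; slot 11 is free => place at 11.
449 hashes to 7; slot 7 is free => place at 7.
259 hashes to 12; 12 taken => place at 0.
184 hashes to 2; slot 2 is free => place at 2.
134 hashes to 4; slot 4 is free => place at 4.
246 hashes to 12; 12,0 taken => place at 1.
402 hashes to 12; 12,0,1,2 taken => place at 3.
363 hashes to 12; 12,0,1,2,3,4 taken => place at 5.
Table: [259, 246, 184, 402, 134, 363, ∅, 449, ∅, ∅, ∅, 934, 883]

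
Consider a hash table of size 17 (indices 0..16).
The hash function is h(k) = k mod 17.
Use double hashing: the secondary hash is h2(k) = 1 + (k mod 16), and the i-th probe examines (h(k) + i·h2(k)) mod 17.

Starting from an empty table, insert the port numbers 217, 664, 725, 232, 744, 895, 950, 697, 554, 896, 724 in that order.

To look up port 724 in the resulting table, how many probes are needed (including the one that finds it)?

4

Insert 217: h=13, slot 13 empty -> index 13.
Insert 664: h=1, slot 1 empty -> index 1.
Insert 725: h=11, slot 11 empty -> index 11.
Insert 232: h=11, h2=9, slot 11 occupied -> index 3.
Insert 744: h=13, h2=9, slot 13 occupied -> index 5.
Insert 895: h=11, h2=16, slot 11 occupied -> index 10.
Insert 950: h=15, slot 15 empty -> index 15.
Insert 697: h=0, slot 0 empty -> index 0.
Insert 554: h=10, h2=11, slot 10 occupied -> index 4.
Insert 896: h=12, slot 12 empty -> index 12.
Insert 724: h=10, h2=5, slots 10,15,3 occupied -> index 8.
Table: [697, 664, ∅, 232, 554, 744, ∅, ∅, 724, ∅, 895, 725, 896, 217, ∅, 950, ∅]
Lookup 724: h=10, h2=5, probe 10,15,3,8 → found at 8.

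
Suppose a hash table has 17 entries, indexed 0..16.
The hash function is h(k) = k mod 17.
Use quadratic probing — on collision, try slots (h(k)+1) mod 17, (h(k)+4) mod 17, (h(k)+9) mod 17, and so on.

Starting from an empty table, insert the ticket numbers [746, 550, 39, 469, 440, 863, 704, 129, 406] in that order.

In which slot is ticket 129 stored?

746 hashes to 15; slot 15 is free => place at 15.
550 hashes to 6; slot 6 is free => place at 6.
39 hashes to 5; slot 5 is free => place at 5.
469 hashes to 10; slot 10 is free => place at 10.
440 hashes to 15; 15 taken => place at 16.
863 hashes to 13; slot 13 is free => place at 13.
704 hashes to 7; slot 7 is free => place at 7.
129 hashes to 10; 10 taken => place at 11.
406 hashes to 15; 15,16 taken => place at 2.
Table: [∅, ∅, 406, ∅, ∅, 39, 550, 704, ∅, ∅, 469, 129, ∅, 863, ∅, 746, 440]

11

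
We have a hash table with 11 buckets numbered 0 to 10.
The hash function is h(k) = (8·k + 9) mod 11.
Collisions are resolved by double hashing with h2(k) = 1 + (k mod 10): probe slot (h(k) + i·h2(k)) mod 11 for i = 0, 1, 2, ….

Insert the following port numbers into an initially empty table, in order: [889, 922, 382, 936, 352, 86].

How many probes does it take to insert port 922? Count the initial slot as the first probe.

2

Insert 889: h=4, slot 4 empty -> index 4.
Insert 922: h=4, h2=3, slot 4 occupied -> index 7.
Insert 382: h=7, h2=3, slot 7 occupied -> index 10.
Insert 936: h=6, slot 6 empty -> index 6.
Insert 352: h=9, slot 9 empty -> index 9.
Insert 86: h=4, h2=7, slot 4 occupied -> index 0.
Table: [86, ∅, ∅, ∅, 889, ∅, 936, 922, ∅, 352, 382]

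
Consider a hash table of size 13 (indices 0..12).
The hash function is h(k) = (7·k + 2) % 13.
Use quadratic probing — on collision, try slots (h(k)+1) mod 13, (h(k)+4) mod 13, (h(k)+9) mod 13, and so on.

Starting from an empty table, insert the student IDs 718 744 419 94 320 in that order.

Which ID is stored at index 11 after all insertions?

744

718: h=10 -> slot 10
744: h=10, probe 10,11 -> slot 11
419: h=10, probe 10,11,1 -> slot 1
94: h=10, probe 10,11,1,6 -> slot 6
320: h=6, probe 6,7 -> slot 7
Table: [—, 419, —, —, —, —, 94, 320, —, —, 718, 744, —]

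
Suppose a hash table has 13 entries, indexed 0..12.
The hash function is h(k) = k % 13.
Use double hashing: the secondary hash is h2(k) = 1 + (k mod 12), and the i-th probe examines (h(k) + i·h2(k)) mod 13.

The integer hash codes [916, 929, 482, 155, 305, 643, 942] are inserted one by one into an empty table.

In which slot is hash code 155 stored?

916 hashes to 6; slot 6 is free → place at 6.
929 hashes to 6, h2=6; 6 taken → place at 12.
482 hashes to 1; slot 1 is free → place at 1.
155 hashes to 12, h2=12; 12 taken → place at 11.
305 hashes to 6, h2=6; 6,12 taken → place at 5.
643 hashes to 6, h2=8; 6,1 taken → place at 9.
942 hashes to 6, h2=7; 6 taken → place at 0.
Table: [942, 482, ., ., ., 305, 916, ., ., 643, ., 155, 929]

11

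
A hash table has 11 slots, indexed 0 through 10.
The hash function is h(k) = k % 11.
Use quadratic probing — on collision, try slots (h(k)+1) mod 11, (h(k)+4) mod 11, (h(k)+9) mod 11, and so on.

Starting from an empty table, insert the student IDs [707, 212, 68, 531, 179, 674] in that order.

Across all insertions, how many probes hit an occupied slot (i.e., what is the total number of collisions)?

10

Insert 707: h=3, slot 3 empty => index 3.
Insert 212: h=3, slot 3 occupied => index 4.
Insert 68: h=2, slot 2 empty => index 2.
Insert 531: h=3, slots 3,4 occupied => index 7.
Insert 179: h=3, slots 3,4,7 occupied => index 1.
Insert 674: h=3, slots 3,4,7,1 occupied => index 8.
Table: [-, 179, 68, 707, 212, -, -, 531, 674, -, -]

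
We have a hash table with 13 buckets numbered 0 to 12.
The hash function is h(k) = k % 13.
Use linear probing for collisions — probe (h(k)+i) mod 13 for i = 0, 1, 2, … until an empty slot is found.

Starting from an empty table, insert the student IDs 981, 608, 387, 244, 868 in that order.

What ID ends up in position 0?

Insert 981: h=6, slot 6 empty -> index 6.
Insert 608: h=10, slot 10 empty -> index 10.
Insert 387: h=10, slot 10 occupied -> index 11.
Insert 244: h=10, slots 10,11 occupied -> index 12.
Insert 868: h=10, slots 10,11,12 occupied -> index 0.
Table: [868, -, -, -, -, -, 981, -, -, -, 608, 387, 244]

868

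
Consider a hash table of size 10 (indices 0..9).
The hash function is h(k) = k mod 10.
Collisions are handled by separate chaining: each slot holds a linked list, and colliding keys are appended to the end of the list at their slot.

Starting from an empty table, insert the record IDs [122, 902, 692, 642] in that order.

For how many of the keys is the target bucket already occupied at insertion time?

3

Insert 122: h=2, bucket 2 empty -> new chain.
Insert 902: h=2, bucket 2 nonempty -> append to chain.
Insert 692: h=2, bucket 2 nonempty -> append to chain.
Insert 642: h=2, bucket 2 nonempty -> append to chain.
Final buckets:
0: -
1: -
2: 122 -> 902 -> 692 -> 642
3: -
4: -
5: -
6: -
7: -
8: -
9: -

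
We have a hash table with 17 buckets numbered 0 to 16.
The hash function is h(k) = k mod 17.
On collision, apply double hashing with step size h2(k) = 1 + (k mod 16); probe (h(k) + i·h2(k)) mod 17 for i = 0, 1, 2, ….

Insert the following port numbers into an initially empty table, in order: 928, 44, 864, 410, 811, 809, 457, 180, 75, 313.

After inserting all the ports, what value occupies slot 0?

928: h=10 => slot 10
44: h=10, h2=13, probe 10,6 => slot 6
864: h=14 => slot 14
410: h=2 => slot 2
811: h=12 => slot 12
809: h=10, h2=10, probe 10,3 => slot 3
457: h=15 => slot 15
180: h=10, h2=5, probe 10,15,3,8 => slot 8
75: h=7 => slot 7
313: h=7, h2=10, probe 7,0 => slot 0
Table: [313, _, 410, 809, _, _, 44, 75, 180, _, 928, _, 811, _, 864, 457, _]

313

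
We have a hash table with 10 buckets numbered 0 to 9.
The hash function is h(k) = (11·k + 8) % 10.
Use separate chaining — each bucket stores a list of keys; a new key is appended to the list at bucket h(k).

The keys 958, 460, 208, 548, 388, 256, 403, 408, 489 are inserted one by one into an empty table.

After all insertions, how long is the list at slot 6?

5

Insert 958: h=6, bucket 6 empty -> new chain.
Insert 460: h=8, bucket 8 empty -> new chain.
Insert 208: h=6, bucket 6 nonempty -> append to chain.
Insert 548: h=6, bucket 6 nonempty -> append to chain.
Insert 388: h=6, bucket 6 nonempty -> append to chain.
Insert 256: h=4, bucket 4 empty -> new chain.
Insert 403: h=1, bucket 1 empty -> new chain.
Insert 408: h=6, bucket 6 nonempty -> append to chain.
Insert 489: h=7, bucket 7 empty -> new chain.
Final buckets:
0: -
1: 403
2: -
3: -
4: 256
5: -
6: 958 -> 208 -> 548 -> 388 -> 408
7: 489
8: 460
9: -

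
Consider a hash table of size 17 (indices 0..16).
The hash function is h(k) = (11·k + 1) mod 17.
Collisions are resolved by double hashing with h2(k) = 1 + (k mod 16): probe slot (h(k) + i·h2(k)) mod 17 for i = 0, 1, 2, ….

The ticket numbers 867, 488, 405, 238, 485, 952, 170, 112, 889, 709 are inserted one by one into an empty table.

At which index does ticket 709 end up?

3

Insert 867: h=1, slot 1 empty → index 1.
Insert 488: h=14, slot 14 empty → index 14.
Insert 405: h=2, slot 2 empty → index 2.
Insert 238: h=1, h2=15, slot 1 occupied → index 16.
Insert 485: h=15, slot 15 empty → index 15.
Insert 952: h=1, h2=9, slot 1 occupied → index 10.
Insert 170: h=1, h2=11, slot 1 occupied → index 12.
Insert 112: h=9, slot 9 empty → index 9.
Insert 889: h=5, slot 5 empty → index 5.
Insert 709: h=14, h2=6, slot 14 occupied → index 3.
Table: [-, 867, 405, 709, -, 889, -, -, -, 112, 952, -, 170, -, 488, 485, 238]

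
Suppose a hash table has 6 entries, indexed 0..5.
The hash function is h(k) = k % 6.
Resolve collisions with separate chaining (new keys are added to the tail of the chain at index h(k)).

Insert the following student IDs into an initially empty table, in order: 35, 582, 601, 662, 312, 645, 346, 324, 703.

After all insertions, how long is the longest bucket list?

35 → bucket 5
582 → bucket 0
601 → bucket 1
662 → bucket 2
312 → bucket 0 (collision)
645 → bucket 3
346 → bucket 4
324 → bucket 0 (collision)
703 → bucket 1 (collision)
Final buckets:
0: 582 -> 312 -> 324
1: 601 -> 703
2: 662
3: 645
4: 346
5: 35

3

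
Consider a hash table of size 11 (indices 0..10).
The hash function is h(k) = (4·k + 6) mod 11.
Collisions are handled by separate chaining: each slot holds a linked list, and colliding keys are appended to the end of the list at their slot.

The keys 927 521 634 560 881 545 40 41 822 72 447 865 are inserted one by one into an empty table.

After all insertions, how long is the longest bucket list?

4

927 → bucket 7
521 → bucket 0
634 → bucket 1
560 → bucket 2
881 → bucket 10
545 → bucket 8
40 → bucket 1 (collision)
41 → bucket 5
822 → bucket 5 (collision)
72 → bucket 8 (collision)
447 → bucket 1 (collision)
865 → bucket 1 (collision)
Final buckets:
0: 521
1: 634 -> 40 -> 447 -> 865
2: 560
3: .
4: .
5: 41 -> 822
6: .
7: 927
8: 545 -> 72
9: .
10: 881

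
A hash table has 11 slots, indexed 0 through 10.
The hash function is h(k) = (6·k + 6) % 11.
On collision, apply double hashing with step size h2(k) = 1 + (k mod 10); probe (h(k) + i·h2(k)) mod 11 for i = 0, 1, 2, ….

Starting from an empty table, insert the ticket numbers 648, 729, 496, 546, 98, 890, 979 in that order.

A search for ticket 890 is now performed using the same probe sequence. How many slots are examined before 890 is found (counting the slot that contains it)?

648: h=0 -> slot 0
729: h=2 -> slot 2
496: h=1 -> slot 1
546: h=4 -> slot 4
98: h=0, h2=9, probe 0,9 -> slot 9
890: h=0, h2=1, probe 0,1,2,3 -> slot 3
979: h=6 -> slot 6
Table: [648, 496, 729, 890, 546, ., 979, ., ., 98, .]
Lookup 890: h=0, h2=1, probe 0,1,2,3 → found at 3.

4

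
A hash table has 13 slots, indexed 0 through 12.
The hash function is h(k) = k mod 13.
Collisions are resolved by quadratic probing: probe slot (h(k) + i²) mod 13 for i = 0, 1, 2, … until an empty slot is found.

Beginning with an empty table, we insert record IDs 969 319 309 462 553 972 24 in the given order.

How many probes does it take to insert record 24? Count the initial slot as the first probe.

969: h=7 → slot 7
319: h=7, probe 7,8 → slot 8
309: h=10 → slot 10
462: h=7, probe 7,8,11 → slot 11
553: h=7, probe 7,8,11,3 → slot 3
972: h=10, probe 10,11,1 → slot 1
24: h=11, probe 11,12 → slot 12
Table: [., 972, ., 553, ., ., ., 969, 319, ., 309, 462, 24]

2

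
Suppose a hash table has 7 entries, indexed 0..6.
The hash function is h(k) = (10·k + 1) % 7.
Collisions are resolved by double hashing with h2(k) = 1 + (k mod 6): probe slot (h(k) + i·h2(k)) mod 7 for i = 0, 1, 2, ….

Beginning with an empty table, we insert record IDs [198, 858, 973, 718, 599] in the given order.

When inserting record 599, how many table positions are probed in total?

2

Insert 198: h=0, slot 0 empty → index 0.
Insert 858: h=6, slot 6 empty → index 6.
Insert 973: h=1, slot 1 empty → index 1.
Insert 718: h=6, h2=5, slot 6 occupied → index 4.
Insert 599: h=6, h2=6, slot 6 occupied → index 5.
Table: [198, 973, —, —, 718, 599, 858]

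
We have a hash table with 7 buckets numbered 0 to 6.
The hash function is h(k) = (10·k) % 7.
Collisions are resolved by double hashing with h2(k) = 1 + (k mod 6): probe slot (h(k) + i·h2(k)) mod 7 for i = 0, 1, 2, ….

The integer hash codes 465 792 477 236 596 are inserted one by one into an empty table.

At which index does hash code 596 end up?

6

465: h=2 -> slot 2
792: h=3 -> slot 3
477: h=3, h2=4, probe 3,0 -> slot 0
236: h=1 -> slot 1
596: h=3, h2=3, probe 3,6 -> slot 6
Table: [477, 236, 465, 792, _, _, 596]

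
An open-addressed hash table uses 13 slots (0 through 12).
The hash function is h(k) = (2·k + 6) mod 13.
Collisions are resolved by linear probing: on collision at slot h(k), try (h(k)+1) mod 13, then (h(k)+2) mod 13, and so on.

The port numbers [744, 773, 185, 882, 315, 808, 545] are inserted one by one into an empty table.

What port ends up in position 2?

882

744 hashes to 12; slot 12 is free -> place at 12.
773 hashes to 5; slot 5 is free -> place at 5.
185 hashes to 12; 12 taken -> place at 0.
882 hashes to 2; slot 2 is free -> place at 2.
315 hashes to 12; 12,0 taken -> place at 1.
808 hashes to 10; slot 10 is free -> place at 10.
545 hashes to 4; slot 4 is free -> place at 4.
Table: [185, 315, 882, _, 545, 773, _, _, _, _, 808, _, 744]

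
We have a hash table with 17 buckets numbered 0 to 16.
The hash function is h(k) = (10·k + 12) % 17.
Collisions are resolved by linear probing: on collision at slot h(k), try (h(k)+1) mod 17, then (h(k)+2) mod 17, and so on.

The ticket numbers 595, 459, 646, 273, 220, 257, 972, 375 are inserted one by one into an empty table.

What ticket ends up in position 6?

595 hashes to 12; slot 12 is free => place at 12.
459 hashes to 12; 12 taken => place at 13.
646 hashes to 12; 12,13 taken => place at 14.
273 hashes to 5; slot 5 is free => place at 5.
220 hashes to 2; slot 2 is free => place at 2.
257 hashes to 15; slot 15 is free => place at 15.
972 hashes to 8; slot 8 is free => place at 8.
375 hashes to 5; 5 taken => place at 6.
Table: [_, _, 220, _, _, 273, 375, _, 972, _, _, _, 595, 459, 646, 257, _]

375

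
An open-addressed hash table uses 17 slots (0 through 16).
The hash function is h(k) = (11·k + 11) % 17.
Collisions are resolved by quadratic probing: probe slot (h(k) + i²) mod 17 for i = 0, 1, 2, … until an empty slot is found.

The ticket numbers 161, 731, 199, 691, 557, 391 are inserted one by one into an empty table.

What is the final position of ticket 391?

12

161: h=14 → slot 14
731: h=11 → slot 11
199: h=7 → slot 7
691: h=13 → slot 13
557: h=1 → slot 1
391: h=11, probe 11,12 → slot 12
Table: [_, 557, _, _, _, _, _, 199, _, _, _, 731, 391, 691, 161, _, _]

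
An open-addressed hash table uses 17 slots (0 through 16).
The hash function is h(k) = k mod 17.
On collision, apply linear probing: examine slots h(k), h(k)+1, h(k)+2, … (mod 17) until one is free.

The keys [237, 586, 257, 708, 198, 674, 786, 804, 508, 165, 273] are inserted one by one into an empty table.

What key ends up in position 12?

198

237: h=16 → slot 16
586: h=8 → slot 8
257: h=2 → slot 2
708: h=11 → slot 11
198: h=11, probe 11,12 → slot 12
674: h=11, probe 11,12,13 → slot 13
786: h=4 → slot 4
804: h=5 → slot 5
508: h=15 → slot 15
165: h=12, probe 12,13,14 → slot 14
273: h=1 → slot 1
Table: [_, 273, 257, _, 786, 804, _, _, 586, _, _, 708, 198, 674, 165, 508, 237]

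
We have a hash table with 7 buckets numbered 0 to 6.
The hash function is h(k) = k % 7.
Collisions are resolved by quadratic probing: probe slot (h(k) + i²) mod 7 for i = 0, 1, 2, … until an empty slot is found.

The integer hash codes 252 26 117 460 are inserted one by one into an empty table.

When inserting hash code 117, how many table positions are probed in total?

252: h=0 => slot 0
26: h=5 => slot 5
117: h=5, probe 5,6 => slot 6
460: h=5, probe 5,6,2 => slot 2
Table: [252, ., 460, ., ., 26, 117]

2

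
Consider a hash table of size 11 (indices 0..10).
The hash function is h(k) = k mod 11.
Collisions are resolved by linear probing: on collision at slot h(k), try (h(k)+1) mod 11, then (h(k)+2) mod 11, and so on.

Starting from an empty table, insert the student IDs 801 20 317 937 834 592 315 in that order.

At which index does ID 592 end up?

3

801 hashes to 9; slot 9 is free → place at 9.
20 hashes to 9; 9 taken → place at 10.
317 hashes to 9; 9,10 taken → place at 0.
937 hashes to 2; slot 2 is free → place at 2.
834 hashes to 9; 9,10,0 taken → place at 1.
592 hashes to 9; 9,10,0,1,2 taken → place at 3.
315 hashes to 7; slot 7 is free → place at 7.
Table: [317, 834, 937, 592, —, —, —, 315, —, 801, 20]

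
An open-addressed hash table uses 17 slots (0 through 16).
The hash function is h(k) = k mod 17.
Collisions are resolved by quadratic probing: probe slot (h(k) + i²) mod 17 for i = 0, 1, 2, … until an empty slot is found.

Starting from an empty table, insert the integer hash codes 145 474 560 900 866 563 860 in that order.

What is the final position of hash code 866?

145: h=9 => slot 9
474: h=15 => slot 15
560: h=16 => slot 16
900: h=16, probe 16,0 => slot 0
866: h=16, probe 16,0,3 => slot 3
563: h=2 => slot 2
860: h=10 => slot 10
Table: [900, ., 563, 866, ., ., ., ., ., 145, 860, ., ., ., ., 474, 560]

3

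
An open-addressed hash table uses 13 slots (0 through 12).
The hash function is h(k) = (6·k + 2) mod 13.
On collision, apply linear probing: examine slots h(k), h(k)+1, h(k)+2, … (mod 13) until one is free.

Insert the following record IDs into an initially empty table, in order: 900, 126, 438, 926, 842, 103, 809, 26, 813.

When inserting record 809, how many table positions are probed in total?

Insert 900: h=7, slot 7 empty => index 7.
Insert 126: h=4, slot 4 empty => index 4.
Insert 438: h=4, slot 4 occupied => index 5.
Insert 926: h=7, slot 7 occupied => index 8.
Insert 842: h=10, slot 10 empty => index 10.
Insert 103: h=9, slot 9 empty => index 9.
Insert 809: h=7, slots 7,8,9,10 occupied => index 11.
Insert 26: h=2, slot 2 empty => index 2.
Insert 813: h=5, slot 5 occupied => index 6.
Table: [_, _, 26, _, 126, 438, 813, 900, 926, 103, 842, 809, _]

5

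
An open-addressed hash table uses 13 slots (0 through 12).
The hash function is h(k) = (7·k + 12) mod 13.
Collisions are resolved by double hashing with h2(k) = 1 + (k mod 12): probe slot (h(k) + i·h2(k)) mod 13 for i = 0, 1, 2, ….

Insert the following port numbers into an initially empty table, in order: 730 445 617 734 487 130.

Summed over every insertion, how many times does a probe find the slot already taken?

2

Insert 730: h=0, slot 0 empty => index 0.
Insert 445: h=7, slot 7 empty => index 7.
Insert 617: h=2, slot 2 empty => index 2.
Insert 734: h=2, h2=3, slot 2 occupied => index 5.
Insert 487: h=2, h2=8, slot 2 occupied => index 10.
Insert 130: h=12, slot 12 empty => index 12.
Table: [730, —, 617, —, —, 734, —, 445, —, —, 487, —, 130]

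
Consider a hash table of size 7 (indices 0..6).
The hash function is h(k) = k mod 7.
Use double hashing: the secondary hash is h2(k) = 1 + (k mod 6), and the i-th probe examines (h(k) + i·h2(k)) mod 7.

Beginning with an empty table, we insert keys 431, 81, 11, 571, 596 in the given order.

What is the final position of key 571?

431: h=4 → slot 4
81: h=4, h2=4, probe 4,1 → slot 1
11: h=4, h2=6, probe 4,3 → slot 3
571: h=4, h2=2, probe 4,6 → slot 6
596: h=1, h2=3, probe 1,4,0 → slot 0
Table: [596, 81, ., 11, 431, ., 571]

6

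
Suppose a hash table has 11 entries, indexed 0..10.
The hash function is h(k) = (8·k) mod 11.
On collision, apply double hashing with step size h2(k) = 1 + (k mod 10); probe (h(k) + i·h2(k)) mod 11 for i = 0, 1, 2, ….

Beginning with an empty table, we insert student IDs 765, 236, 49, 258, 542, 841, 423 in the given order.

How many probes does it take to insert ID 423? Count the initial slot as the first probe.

Insert 765: h=4, slot 4 empty => index 4.
Insert 236: h=7, slot 7 empty => index 7.
Insert 49: h=7, h2=10, slot 7 occupied => index 6.
Insert 258: h=7, h2=9, slot 7 occupied => index 5.
Insert 542: h=2, slot 2 empty => index 2.
Insert 841: h=7, h2=2, slot 7 occupied => index 9.
Insert 423: h=7, h2=4, slot 7 occupied => index 0.
Table: [423, —, 542, —, 765, 258, 49, 236, —, 841, —]

2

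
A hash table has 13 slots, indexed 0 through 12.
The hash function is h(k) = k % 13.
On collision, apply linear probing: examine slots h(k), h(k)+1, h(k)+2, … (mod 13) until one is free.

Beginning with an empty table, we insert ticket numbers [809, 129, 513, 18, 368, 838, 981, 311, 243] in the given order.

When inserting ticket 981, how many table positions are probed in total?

3

809: h=3 -> slot 3
129: h=12 -> slot 12
513: h=6 -> slot 6
18: h=5 -> slot 5
368: h=4 -> slot 4
838: h=6, probe 6,7 -> slot 7
981: h=6, probe 6,7,8 -> slot 8
311: h=12, probe 12,0 -> slot 0
243: h=9 -> slot 9
Table: [311, _, _, 809, 368, 18, 513, 838, 981, 243, _, _, 129]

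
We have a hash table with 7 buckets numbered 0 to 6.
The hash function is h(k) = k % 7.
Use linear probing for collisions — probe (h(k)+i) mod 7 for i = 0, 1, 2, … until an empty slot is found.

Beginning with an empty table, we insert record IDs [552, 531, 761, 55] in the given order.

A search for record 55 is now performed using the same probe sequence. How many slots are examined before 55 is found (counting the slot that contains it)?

3

552 hashes to 6; slot 6 is free => place at 6.
531 hashes to 6; 6 taken => place at 0.
761 hashes to 5; slot 5 is free => place at 5.
55 hashes to 6; 6,0 taken => place at 1.
Table: [531, 55, -, -, -, 761, 552]
Lookup 55: h=6, probe 6,0,1 → found at 1.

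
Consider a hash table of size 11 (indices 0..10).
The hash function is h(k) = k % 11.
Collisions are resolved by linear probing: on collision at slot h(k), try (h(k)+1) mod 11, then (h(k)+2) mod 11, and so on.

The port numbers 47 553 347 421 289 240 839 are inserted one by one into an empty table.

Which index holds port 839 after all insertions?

Insert 47: h=3, slot 3 empty => index 3.
Insert 553: h=3, slot 3 occupied => index 4.
Insert 347: h=6, slot 6 empty => index 6.
Insert 421: h=3, slots 3,4 occupied => index 5.
Insert 289: h=3, slots 3,4,5,6 occupied => index 7.
Insert 240: h=9, slot 9 empty => index 9.
Insert 839: h=3, slots 3,4,5,6,7 occupied => index 8.
Table: [-, -, -, 47, 553, 421, 347, 289, 839, 240, -]

8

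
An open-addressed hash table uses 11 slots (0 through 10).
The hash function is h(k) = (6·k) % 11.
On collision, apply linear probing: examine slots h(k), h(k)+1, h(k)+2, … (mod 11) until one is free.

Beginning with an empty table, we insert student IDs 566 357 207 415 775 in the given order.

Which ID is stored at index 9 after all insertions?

Insert 566: h=8, slot 8 empty -> index 8.
Insert 357: h=8, slot 8 occupied -> index 9.
Insert 207: h=10, slot 10 empty -> index 10.
Insert 415: h=4, slot 4 empty -> index 4.
Insert 775: h=8, slots 8,9,10 occupied -> index 0.
Table: [775, —, —, —, 415, —, —, —, 566, 357, 207]

357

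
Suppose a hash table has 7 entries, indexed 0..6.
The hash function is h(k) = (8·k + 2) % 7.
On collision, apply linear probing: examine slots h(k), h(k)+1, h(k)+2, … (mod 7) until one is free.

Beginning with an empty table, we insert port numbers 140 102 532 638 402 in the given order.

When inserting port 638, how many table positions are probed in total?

2

Insert 140: h=2, slot 2 empty -> index 2.
Insert 102: h=6, slot 6 empty -> index 6.
Insert 532: h=2, slot 2 occupied -> index 3.
Insert 638: h=3, slot 3 occupied -> index 4.
Insert 402: h=5, slot 5 empty -> index 5.
Table: [., ., 140, 532, 638, 402, 102]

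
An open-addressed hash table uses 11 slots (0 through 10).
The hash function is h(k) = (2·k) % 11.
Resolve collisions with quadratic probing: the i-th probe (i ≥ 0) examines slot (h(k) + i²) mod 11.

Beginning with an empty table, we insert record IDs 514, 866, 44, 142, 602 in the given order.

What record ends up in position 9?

514 hashes to 5; slot 5 is free → place at 5.
866 hashes to 5; 5 taken → place at 6.
44 hashes to 0; slot 0 is free → place at 0.
142 hashes to 9; slot 9 is free → place at 9.
602 hashes to 5; 5,6,9 taken → place at 3.
Table: [44, —, —, 602, —, 514, 866, —, —, 142, —]

142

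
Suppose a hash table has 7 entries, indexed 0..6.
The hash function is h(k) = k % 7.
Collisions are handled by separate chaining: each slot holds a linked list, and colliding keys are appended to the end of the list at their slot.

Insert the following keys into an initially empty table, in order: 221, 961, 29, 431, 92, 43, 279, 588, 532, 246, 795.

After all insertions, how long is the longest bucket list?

Insert 221: h=4, bucket 4 empty -> new chain.
Insert 961: h=2, bucket 2 empty -> new chain.
Insert 29: h=1, bucket 1 empty -> new chain.
Insert 431: h=4, bucket 4 nonempty -> append to chain.
Insert 92: h=1, bucket 1 nonempty -> append to chain.
Insert 43: h=1, bucket 1 nonempty -> append to chain.
Insert 279: h=6, bucket 6 empty -> new chain.
Insert 588: h=0, bucket 0 empty -> new chain.
Insert 532: h=0, bucket 0 nonempty -> append to chain.
Insert 246: h=1, bucket 1 nonempty -> append to chain.
Insert 795: h=4, bucket 4 nonempty -> append to chain.
Final buckets:
0: 588 -> 532
1: 29 -> 92 -> 43 -> 246
2: 961
3: ∅
4: 221 -> 431 -> 795
5: ∅
6: 279

4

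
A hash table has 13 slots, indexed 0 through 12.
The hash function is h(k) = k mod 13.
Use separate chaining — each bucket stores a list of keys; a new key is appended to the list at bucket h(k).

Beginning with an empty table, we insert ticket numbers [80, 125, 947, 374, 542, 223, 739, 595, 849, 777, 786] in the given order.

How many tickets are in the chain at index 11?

80 → bucket 2
125 → bucket 8
947 → bucket 11
374 → bucket 10
542 → bucket 9
223 → bucket 2 (collision)
739 → bucket 11 (collision)
595 → bucket 10 (collision)
849 → bucket 4
777 → bucket 10 (collision)
786 → bucket 6
Final buckets:
0: .
1: .
2: 80 -> 223
3: .
4: 849
5: .
6: 786
7: .
8: 125
9: 542
10: 374 -> 595 -> 777
11: 947 -> 739
12: .

2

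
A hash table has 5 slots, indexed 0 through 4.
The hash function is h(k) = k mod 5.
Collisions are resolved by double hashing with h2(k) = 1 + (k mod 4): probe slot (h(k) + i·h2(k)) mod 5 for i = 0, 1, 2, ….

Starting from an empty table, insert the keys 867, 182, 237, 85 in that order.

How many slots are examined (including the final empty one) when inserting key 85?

4

867 hashes to 2; slot 2 is free → place at 2.
182 hashes to 2, h2=3; 2 taken → place at 0.
237 hashes to 2, h2=2; 2 taken → place at 4.
85 hashes to 0, h2=2; 0,2,4 taken → place at 1.
Table: [182, 85, 867, -, 237]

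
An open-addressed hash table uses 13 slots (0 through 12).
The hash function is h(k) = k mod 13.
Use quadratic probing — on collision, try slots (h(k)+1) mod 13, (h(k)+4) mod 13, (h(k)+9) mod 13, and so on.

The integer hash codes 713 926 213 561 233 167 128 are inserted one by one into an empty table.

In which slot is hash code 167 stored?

713 hashes to 11; slot 11 is free -> place at 11.
926 hashes to 3; slot 3 is free -> place at 3.
213 hashes to 5; slot 5 is free -> place at 5.
561 hashes to 2; slot 2 is free -> place at 2.
233 hashes to 12; slot 12 is free -> place at 12.
167 hashes to 11; 11,12,2 taken -> place at 7.
128 hashes to 11; 11,12,2,7 taken -> place at 1.
Table: [∅, 128, 561, 926, ∅, 213, ∅, 167, ∅, ∅, ∅, 713, 233]

7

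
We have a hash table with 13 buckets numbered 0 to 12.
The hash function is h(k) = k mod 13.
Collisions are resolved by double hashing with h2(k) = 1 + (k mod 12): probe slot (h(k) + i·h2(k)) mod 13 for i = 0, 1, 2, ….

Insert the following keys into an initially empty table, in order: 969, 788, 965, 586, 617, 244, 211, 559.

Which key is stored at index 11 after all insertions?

969 hashes to 7; slot 7 is free => place at 7.
788 hashes to 8; slot 8 is free => place at 8.
965 hashes to 3; slot 3 is free => place at 3.
586 hashes to 1; slot 1 is free => place at 1.
617 hashes to 6; slot 6 is free => place at 6.
244 hashes to 10; slot 10 is free => place at 10.
211 hashes to 3, h2=8; 3 taken => place at 11.
559 hashes to 0; slot 0 is free => place at 0.
Table: [559, 586, —, 965, —, —, 617, 969, 788, —, 244, 211, —]

211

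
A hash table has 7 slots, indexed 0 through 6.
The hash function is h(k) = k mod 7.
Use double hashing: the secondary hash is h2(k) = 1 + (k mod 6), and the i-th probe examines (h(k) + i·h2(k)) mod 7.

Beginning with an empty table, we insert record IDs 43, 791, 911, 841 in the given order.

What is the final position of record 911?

6

Insert 43: h=1, slot 1 empty → index 1.
Insert 791: h=0, slot 0 empty → index 0.
Insert 911: h=1, h2=6, slots 1,0 occupied → index 6.
Insert 841: h=1, h2=2, slot 1 occupied → index 3.
Table: [791, 43, —, 841, —, —, 911]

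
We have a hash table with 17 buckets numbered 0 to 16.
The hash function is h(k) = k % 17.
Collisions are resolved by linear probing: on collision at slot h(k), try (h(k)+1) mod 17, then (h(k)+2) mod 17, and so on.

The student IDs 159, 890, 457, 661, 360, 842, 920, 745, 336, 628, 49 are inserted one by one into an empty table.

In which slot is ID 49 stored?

159: h=6 => slot 6
890: h=6, probe 6,7 => slot 7
457: h=15 => slot 15
661: h=15, probe 15,16 => slot 16
360: h=3 => slot 3
842: h=9 => slot 9
920: h=2 => slot 2
745: h=14 => slot 14
336: h=13 => slot 13
628: h=16, probe 16,0 => slot 0
49: h=15, probe 15,16,0,1 => slot 1
Table: [628, 49, 920, 360, _, _, 159, 890, _, 842, _, _, _, 336, 745, 457, 661]

1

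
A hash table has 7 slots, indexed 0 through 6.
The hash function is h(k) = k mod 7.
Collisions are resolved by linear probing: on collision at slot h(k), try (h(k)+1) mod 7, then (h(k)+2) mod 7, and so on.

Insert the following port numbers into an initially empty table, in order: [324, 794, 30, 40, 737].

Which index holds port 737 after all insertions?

6

324 hashes to 2; slot 2 is free → place at 2.
794 hashes to 3; slot 3 is free → place at 3.
30 hashes to 2; 2,3 taken → place at 4.
40 hashes to 5; slot 5 is free → place at 5.
737 hashes to 2; 2,3,4,5 taken → place at 6.
Table: [—, —, 324, 794, 30, 40, 737]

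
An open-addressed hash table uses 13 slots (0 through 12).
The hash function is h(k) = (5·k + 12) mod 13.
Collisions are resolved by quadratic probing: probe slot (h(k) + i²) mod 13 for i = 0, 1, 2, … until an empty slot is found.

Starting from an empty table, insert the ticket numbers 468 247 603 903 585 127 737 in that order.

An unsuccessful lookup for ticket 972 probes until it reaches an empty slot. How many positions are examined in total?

468 hashes to 12; slot 12 is free → place at 12.
247 hashes to 12; 12 taken → place at 0.
603 hashes to 11; slot 11 is free → place at 11.
903 hashes to 3; slot 3 is free → place at 3.
585 hashes to 12; 12,0,3 taken → place at 8.
127 hashes to 10; slot 10 is free → place at 10.
737 hashes to 5; slot 5 is free → place at 5.
Table: [247, —, —, 903, —, 737, —, —, 585, —, 127, 603, 468]
Lookup 972: h=10, probe 10,11,1 → slot 1 empty, not found.

3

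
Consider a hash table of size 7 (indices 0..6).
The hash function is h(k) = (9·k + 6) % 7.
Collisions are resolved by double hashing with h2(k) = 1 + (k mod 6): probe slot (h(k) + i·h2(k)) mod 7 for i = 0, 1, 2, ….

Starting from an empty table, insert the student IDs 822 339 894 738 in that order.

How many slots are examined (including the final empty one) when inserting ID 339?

822: h=5 => slot 5
339: h=5, h2=4, probe 5,2 => slot 2
894: h=2, h2=1, probe 2,3 => slot 3
738: h=5, h2=1, probe 5,6 => slot 6
Table: [∅, ∅, 339, 894, ∅, 822, 738]

2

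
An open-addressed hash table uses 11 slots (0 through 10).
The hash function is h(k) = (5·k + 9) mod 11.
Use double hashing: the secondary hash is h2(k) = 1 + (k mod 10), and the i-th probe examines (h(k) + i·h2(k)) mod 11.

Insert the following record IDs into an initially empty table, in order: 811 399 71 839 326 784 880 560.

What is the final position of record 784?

6

811 hashes to 5; slot 5 is free => place at 5.
399 hashes to 2; slot 2 is free => place at 2.
71 hashes to 1; slot 1 is free => place at 1.
839 hashes to 2, h2=10; 2,1 taken => place at 0.
326 hashes to 0, h2=7; 0 taken => place at 7.
784 hashes to 2, h2=5; 2,7,1 taken => place at 6.
880 hashes to 9; slot 9 is free => place at 9.
560 hashes to 4; slot 4 is free => place at 4.
Table: [839, 71, 399, ., 560, 811, 784, 326, ., 880, .]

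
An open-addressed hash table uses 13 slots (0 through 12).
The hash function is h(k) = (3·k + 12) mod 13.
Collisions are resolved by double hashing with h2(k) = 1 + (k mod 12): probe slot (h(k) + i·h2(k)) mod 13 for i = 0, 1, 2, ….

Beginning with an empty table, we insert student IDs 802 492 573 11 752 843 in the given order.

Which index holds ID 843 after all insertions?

10

Insert 802: h=0, slot 0 empty → index 0.
Insert 492: h=6, slot 6 empty → index 6.
Insert 573: h=2, slot 2 empty → index 2.
Insert 11: h=6, h2=12, slot 6 occupied → index 5.
Insert 752: h=6, h2=9, slots 6,2 occupied → index 11.
Insert 843: h=6, h2=4, slot 6 occupied → index 10.
Table: [802, _, 573, _, _, 11, 492, _, _, _, 843, 752, _]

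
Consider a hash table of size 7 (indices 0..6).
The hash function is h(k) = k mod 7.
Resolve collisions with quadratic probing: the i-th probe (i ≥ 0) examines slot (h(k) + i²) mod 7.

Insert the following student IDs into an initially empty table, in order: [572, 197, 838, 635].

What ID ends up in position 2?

635

Insert 572: h=5, slot 5 empty => index 5.
Insert 197: h=1, slot 1 empty => index 1.
Insert 838: h=5, slot 5 occupied => index 6.
Insert 635: h=5, slots 5,6 occupied => index 2.
Table: [-, 197, 635, -, -, 572, 838]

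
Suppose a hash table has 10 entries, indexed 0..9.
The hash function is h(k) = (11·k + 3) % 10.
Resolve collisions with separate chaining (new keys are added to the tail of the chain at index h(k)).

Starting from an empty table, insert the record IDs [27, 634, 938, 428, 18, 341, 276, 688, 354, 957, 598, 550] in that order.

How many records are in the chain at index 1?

5

27 -> bucket 0
634 -> bucket 7
938 -> bucket 1
428 -> bucket 1 (collision)
18 -> bucket 1 (collision)
341 -> bucket 4
276 -> bucket 9
688 -> bucket 1 (collision)
354 -> bucket 7 (collision)
957 -> bucket 0 (collision)
598 -> bucket 1 (collision)
550 -> bucket 3
Final buckets:
0: 27 -> 957
1: 938 -> 428 -> 18 -> 688 -> 598
2: .
3: 550
4: 341
5: .
6: .
7: 634 -> 354
8: .
9: 276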